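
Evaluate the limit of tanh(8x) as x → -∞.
Evaluate the dominant behaviour as x → -∞; each term tends to a finite value or vanishes.
Limit = -1.

Final answer: -1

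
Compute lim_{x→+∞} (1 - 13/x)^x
As x → +∞: this is the defining limit (1 - 13/x)^x → e^(-13).
Limit = e^(-13).

Final answer: e^(-13)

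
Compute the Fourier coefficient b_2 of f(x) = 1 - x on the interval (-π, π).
b_2 = (1/π) ∫_{-π}^{π} f(x)·sin(2x) dx.
Evaluate the integral (use parity and integration by parts as needed): b_2 = 1.

Final answer: 1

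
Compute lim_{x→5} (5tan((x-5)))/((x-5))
Both numerator and denominator → 0 as x → 5; this is a 0/0 indeterminate form.
Expand each to leading order near x = 5: numerator ~ 5·(x - 5), denominator ~ (x - 5).
The limit of the ratio is 5.

Final answer: 5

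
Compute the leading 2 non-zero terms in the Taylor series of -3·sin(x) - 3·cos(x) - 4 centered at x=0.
-3·x - 7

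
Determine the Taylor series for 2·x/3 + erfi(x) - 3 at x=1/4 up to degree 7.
-17/6 + erfi(1/4) + (2·√(π) + 6·e^(1/16))·(x - 1/4)/(3·√(π)) + e^(1/16)·(x - 1/4)^2/(2·√(π)) + 3·e^(1/16)·(x - 1/4)^3/(4·√(π)) + 25·e^(1/16)·(x - 1/4)^4/(96·√(π)) + 241·e^(1/16)·(x - 1/4)^5/(960·√(π)) + 347·e^(1/16)·(x - 1/4)^6/(3840·√(π)) + 10681·e^(1/16)·(x - 1/4)^7/(161280·√(π))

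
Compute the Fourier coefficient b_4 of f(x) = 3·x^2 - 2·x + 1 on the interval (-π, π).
b_4 = (1/π) ∫_{-π}^{π} f(x)·sin(4x) dx.
Evaluate the integral (use parity and integration by parts as needed): b_4 = 1.

Final answer: 1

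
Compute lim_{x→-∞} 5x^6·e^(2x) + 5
The product is a 0·∞ indeterminate form at x → -∞.
Rewrite the product as 5x^6 / e^(-2x) (an ∞/∞ form) and apply L'Hôpital, or use the standard hierarchy e^(2|x|) ≫ |x^6| as x → -∞.
The indeterminate product → 0, so the limit = 5.

Final answer: 5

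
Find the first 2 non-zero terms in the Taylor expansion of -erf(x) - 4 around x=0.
-2·x/√(π) - 4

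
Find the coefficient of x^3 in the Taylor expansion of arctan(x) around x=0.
Expand to order 3: arctan(x) = -x^3/3 + x + O(x^4).
The coefficient of x^3 is -1/3.

Final answer: -1/3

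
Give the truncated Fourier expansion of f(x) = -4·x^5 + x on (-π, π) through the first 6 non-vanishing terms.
(-958 - 8·π^4 + 160·π^2)·sin(x) + (-20·π^2 + 29 + 4·π^4)·sin(2·x) + (-8·π^4/3 - 266/81 + 160·π^2/27)·sin(3·x) + (-5·π^2/2 + 7/16 + 2·π^4)·sin(4·x) + (-8·π^4/5 + 58/625 + 32·π^2/25)·sin(5·x) + (-20·π^2/27 - 17/81 + 4·π^4/3)·sin(6·x)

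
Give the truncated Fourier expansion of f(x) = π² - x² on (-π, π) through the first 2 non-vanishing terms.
4·cos(x) + 2·π^2/3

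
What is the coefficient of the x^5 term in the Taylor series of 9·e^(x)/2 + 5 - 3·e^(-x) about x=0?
Expand to order 5: 9·e^(x)/2 + 5 - 3·e^(-x) = x^5/16 + x^4/16 + 5·x^3/4 + 3·x^2/4 + 15·x/2 + 13/2 + O(x^6).
The coefficient of x^5 is 1/16.

Final answer: 1/16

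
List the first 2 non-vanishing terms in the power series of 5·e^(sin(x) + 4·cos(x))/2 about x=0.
5·x·e^(4)/2 + 5·e^(4)/2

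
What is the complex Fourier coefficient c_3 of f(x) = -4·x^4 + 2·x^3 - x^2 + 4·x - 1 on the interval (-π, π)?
Compute the real Fourier coefficients first: a_3 = -52/27 + 32·π^2/9, b_3 = 16/9 + 4·π^2/3.
Then c_3 = (a_3 − i·b_3)/2 = -26/27 + 16·π^2/9 - 2·i·π^2/3 - 8·i/9.

Final answer: -26/27 + 16·π^2/9 - 2·i·π^2/3 - 8·i/9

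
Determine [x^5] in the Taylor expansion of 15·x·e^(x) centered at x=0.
Expand to order 5: 15·x·e^(x) = 5·x^5/8 + 5·x^4/2 + 15·x^3/2 + 15·x^2 + 15·x + O(x^6).
The coefficient of x^5 is 5/8.

Final answer: 5/8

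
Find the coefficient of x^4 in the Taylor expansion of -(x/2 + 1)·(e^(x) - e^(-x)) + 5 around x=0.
Expand to order 4: -(x/2 + 1)·(e^(x) - e^(-x)) + 5 = -x^4/6 - x^3/3 - x^2 - 2·x + 5 + O(x^5).
The coefficient of x^4 is -1/6.

Final answer: -1/6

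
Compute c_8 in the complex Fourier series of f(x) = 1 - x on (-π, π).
Compute the real Fourier coefficients first: a_8 = 0, b_8 = 1/4.
Then c_8 = (a_8 − i·b_8)/2 = -i/8.

Final answer: -i/8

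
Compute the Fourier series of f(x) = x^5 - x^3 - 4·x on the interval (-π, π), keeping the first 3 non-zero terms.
(-42·π^2 + 2·π^4 + 244)·sin(x) + (-π^4 - 5 + 6·π^2)·sin(2·x) + (-58·π^2/27 - 100/81 + 2·π^4/3)·sin(3·x)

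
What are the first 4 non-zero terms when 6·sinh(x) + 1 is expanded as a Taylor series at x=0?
x^5/20 + x^3 + 6·x + 1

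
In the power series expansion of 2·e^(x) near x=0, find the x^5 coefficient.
Expand to order 5: 2·e^(x) = x^5/60 + x^4/12 + x^3/3 + x^2 + 2·x + 2 + O(x^6).
The coefficient of x^5 is 1/60.

Final answer: 1/60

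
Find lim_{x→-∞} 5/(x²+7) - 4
Evaluate the dominant behaviour as x → -∞; each term tends to a finite value or vanishes.
Limit = -4.

Final answer: -4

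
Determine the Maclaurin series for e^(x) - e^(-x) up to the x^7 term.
x^7/2520 + x^5/60 + x^3/3 + 2·x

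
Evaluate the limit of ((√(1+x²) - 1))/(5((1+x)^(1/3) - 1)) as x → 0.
Both numerator and denominator → 0 as x → 0; this is a 0/0 indeterminate form.
Expand each to leading order near x = 0: numerator ~ x^2/2, denominator ~ 5·x/3.
The limit of the ratio is 0.

Final answer: 0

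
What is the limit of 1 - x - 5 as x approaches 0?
Direct substitution at x = 0 gives -4.

Final answer: -4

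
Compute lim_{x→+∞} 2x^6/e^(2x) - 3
The quotient is an ∞/∞ indeterminate form as x → +∞.
The exponential denominator e^(2x) dominates the polynomial numerator (e^x ≫ x^6 as x → ∞), so the quotient → 0.
Adding the constant: 0 - 3 = -3. Limit = -3.

Final answer: -3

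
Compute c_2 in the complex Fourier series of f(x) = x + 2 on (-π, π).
Compute the real Fourier coefficients first: a_2 = 0, b_2 = -1.
Then c_2 = (a_2 − i·b_2)/2 = i/2.

Final answer: i/2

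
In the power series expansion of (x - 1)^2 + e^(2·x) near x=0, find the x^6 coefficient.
Expand to order 6: (x - 1)^2 + e^(2·x) = 4·x^6/45 + 4·x^5/15 + 2·x^4/3 + 4·x^3/3 + 3·x^2 + 2 + O(x^7).
The coefficient of x^6 is 4/45.

Final answer: 4/45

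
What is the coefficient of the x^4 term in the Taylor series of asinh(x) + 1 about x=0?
Expand to order 4: asinh(x) + 1 = -x^3/6 + x + 1 + O(x^5).
The coefficient of x^4 is 0.

Final answer: 0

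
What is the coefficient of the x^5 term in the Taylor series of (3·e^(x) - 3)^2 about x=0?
Expand to order 5: (3·e^(x) - 3)^2 = 9·x^5/4 + 21·x^4/4 + 9·x^3 + 9·x^2 + O(x^6).
The coefficient of x^5 is 9/4.

Final answer: 9/4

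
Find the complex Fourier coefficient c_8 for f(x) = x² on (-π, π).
Compute the real Fourier coefficients first: a_8 = 1/16, b_8 = 0.
Then c_8 = (a_8 − i·b_8)/2 = 1/32.

Final answer: 1/32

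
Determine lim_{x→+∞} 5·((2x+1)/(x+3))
Evaluate the dominant behaviour as x → +∞; each term tends to a finite value or vanishes.
Limit = 10.

Final answer: 10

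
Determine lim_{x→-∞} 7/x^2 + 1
Evaluate the dominant behaviour as x → -∞; each term tends to a finite value or vanishes.
Limit = 1.

Final answer: 1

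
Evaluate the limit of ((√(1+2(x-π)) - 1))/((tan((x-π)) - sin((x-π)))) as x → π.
Both numerator and denominator → 0 as x → π; this is a 0/0 indeterminate form.
Expand each to leading order near x = π: numerator ~ (x - π), denominator ~ (x - π)^3/2.
The limit of the ratio is ∞.

Final answer: ∞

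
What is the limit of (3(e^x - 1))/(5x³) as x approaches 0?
Both numerator and denominator → 0 as x → 0; this is a 0/0 indeterminate form.
Expand each to leading order near x = 0: numerator ~ 3·x, denominator ~ 5·x^3.
The limit of the ratio is ∞.

Final answer: ∞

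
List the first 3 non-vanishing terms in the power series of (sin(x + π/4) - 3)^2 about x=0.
x^2·(-3 + √(2)/2)^2·(1/(2·(-3 + √(2)/2)^2) - √(2)/(2·(-3 + √(2)/2))) + √(2)·x·(-3 + √(2)/2) + (-3 + √(2)/2)^2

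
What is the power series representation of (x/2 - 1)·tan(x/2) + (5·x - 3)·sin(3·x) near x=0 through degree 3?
323·x^3/24 + 61·x^2/4 - 19·x/2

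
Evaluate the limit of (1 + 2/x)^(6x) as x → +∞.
As x → +∞: write (1 + 2/x)^(6x) = ((1 + 2/x)^x)^6 → (e^2)^6 = e^12.
Limit = e^(12).

Final answer: e^(12)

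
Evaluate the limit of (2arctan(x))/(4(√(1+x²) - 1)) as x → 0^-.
Both numerator and denominator → 0 as x → 0^-; this is a 0/0 indeterminate form.
Expand each to leading order near x = 0: numerator ~ 2·x, denominator ~ 2·x^2.
The limit of the ratio is -∞.

Final answer: -∞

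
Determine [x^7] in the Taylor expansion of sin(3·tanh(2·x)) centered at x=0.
Expand to order 7: sin(3·tanh(2·x)) = -2792·x^7/3 + 1108·x^5/5 - 44·x^3 + 6·x + O(x^8).
The coefficient of x^7 is -2792/3.

Final answer: -2792/3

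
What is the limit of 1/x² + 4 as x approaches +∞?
Evaluate the dominant behaviour as x → +∞; each term tends to a finite value or vanishes.
Limit = 4.

Final answer: 4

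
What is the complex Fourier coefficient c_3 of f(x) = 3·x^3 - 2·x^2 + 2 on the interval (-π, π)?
Compute the real Fourier coefficients first: a_3 = 8/9, b_3 = -4/3 + 2·π^2.
Then c_3 = (a_3 − i·b_3)/2 = 4/9 - i·π^2 + 2·i/3.

Final answer: 4/9 - i·π^2 + 2·i/3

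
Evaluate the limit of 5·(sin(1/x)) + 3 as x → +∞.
Evaluate the dominant behaviour as x → +∞; each term tends to a finite value or vanishes.
Limit = 3.

Final answer: 3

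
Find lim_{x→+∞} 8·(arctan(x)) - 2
Evaluate the dominant behaviour as x → +∞; each term tends to a finite value or vanishes.
Limit = -2 + 4·π.

Final answer: -2 + 4·π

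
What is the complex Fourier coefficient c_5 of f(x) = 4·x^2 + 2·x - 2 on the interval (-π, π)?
Compute the real Fourier coefficients first: a_5 = -16/25, b_5 = 4/5.
Then c_5 = (a_5 − i·b_5)/2 = -8/25 - 2·i/5.

Final answer: -8/25 - 2·i/5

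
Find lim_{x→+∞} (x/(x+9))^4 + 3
As x → +∞: x/(x+9) = 1/(1 + 9/x) → 1, and the 4th power of a limit-1 base also → 1; with the additive constant, 1 + 3 = 4.
Limit = 4.

Final answer: 4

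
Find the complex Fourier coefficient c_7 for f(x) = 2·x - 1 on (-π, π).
Compute the real Fourier coefficients first: a_7 = 0, b_7 = 4/7.
Then c_7 = (a_7 − i·b_7)/2 = -2·i/7.

Final answer: -2·i/7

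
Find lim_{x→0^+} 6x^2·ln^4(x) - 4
The product is a 0·∞ indeterminate form at x → 0⁺.
Rewrite the product as 6·ln^4(x) / x^(-2) and apply L'Hôpital, or use the standard hierarchy x^(-2) ≫ |ln x|^4 as x → 0⁺.
The indeterminate product → 0, so the limit = -4.

Final answer: -4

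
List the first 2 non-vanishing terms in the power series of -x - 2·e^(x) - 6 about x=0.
-3·x - 8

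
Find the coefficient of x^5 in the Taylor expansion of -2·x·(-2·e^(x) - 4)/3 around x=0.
Expand to order 5: -2·x·(-2·e^(x) - 4)/3 = x^5/18 + 2·x^4/9 + 2·x^3/3 + 4·x^2/3 + 4·x + O(x^6).
The coefficient of x^5 is 1/18.

Final answer: 1/18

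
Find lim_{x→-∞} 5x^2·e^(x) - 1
The product is a 0·∞ indeterminate form at x → -∞.
Rewrite the product as 5x^2 / e^(-x) (an ∞/∞ form) and apply L'Hôpital, or use the standard hierarchy e^(|x|) ≫ |x^2| as x → -∞.
The indeterminate product → 0, so the limit = -1.

Final answer: -1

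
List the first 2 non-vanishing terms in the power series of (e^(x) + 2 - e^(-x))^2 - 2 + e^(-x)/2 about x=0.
15·x/2 + 5/2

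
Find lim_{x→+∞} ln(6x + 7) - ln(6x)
This is an ∞ − ∞ indeterminate form.
Combine the logarithms: ln(6x+7) − ln(6x) = ln((6x+7)/(6x)) = ln(1 + 7/(6x)) → ln(1) = 0.
Limit = 0.

Final answer: 0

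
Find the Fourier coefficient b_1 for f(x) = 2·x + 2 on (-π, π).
b_1 = (1/π) ∫_{-π}^{π} f(x)·sin(1x) dx.
Evaluate the integral (use parity and integration by parts as needed): b_1 = 4.

Final answer: 4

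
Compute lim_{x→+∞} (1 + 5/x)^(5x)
As x → +∞: write (1 + 5/x)^(5x) = ((1 + 5/x)^x)^5 → (e^5)^5 = e^25.
Limit = e^(25).

Final answer: e^(25)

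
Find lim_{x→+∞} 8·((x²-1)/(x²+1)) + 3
Evaluate the dominant behaviour as x → +∞; each term tends to a finite value or vanishes.
Limit = 11.

Final answer: 11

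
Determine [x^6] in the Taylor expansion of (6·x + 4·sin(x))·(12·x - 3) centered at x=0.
Expand to order 6: (6·x + 4·sin(x))·(12·x - 3) = 2·x^6/5 - x^5/10 - 8·x^4 + 2·x^3 + 120·x^2 - 30·x + O(x^7).
The coefficient of x^6 is 2/5.

Final answer: 2/5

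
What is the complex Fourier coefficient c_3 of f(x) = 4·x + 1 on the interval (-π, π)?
Compute the real Fourier coefficients first: a_3 = 0, b_3 = 8/3.
Then c_3 = (a_3 − i·b_3)/2 = -4·i/3.

Final answer: -4·i/3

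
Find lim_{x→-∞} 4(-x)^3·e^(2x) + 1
The product is a 0·∞ indeterminate form at x → -∞.
Rewrite the product as 4(-x)^3 / e^(-2x) (an ∞/∞ form) and apply L'Hôpital, or use the standard hierarchy e^(2|x|) ≫ |(-x)^3| as x → -∞.
The indeterminate product → 0, so the limit = 1.

Final answer: 1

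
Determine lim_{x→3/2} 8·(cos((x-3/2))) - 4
Direct substitution at x = 3/2 gives 4.

Final answer: 4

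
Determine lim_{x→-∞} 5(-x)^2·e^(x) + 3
The product is a 0·∞ indeterminate form at x → -∞.
Rewrite the product as 5(-x)^2 / e^(-x) (an ∞/∞ form) and apply L'Hôpital, or use the standard hierarchy e^(|x|) ≫ |(-x)^2| as x → -∞.
The indeterminate product → 0, so the limit = 3.

Final answer: 3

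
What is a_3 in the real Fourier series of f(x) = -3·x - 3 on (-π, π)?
a_3 = (1/π) ∫_{-π}^{π} f(x)·cos(3x) dx.
Evaluate the integral (use parity and integration by parts as needed): a_3 = 0.

Final answer: 0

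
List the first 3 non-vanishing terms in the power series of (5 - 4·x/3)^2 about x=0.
16·x^2/9 - 40·x/3 + 25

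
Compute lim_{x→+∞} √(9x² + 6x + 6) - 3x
As x → +∞: multiply by the conjugate to get (6x+6)/(√(9x²+6x+6)+3x); the denominator ~ 6x, so the limit is 6/6 = 1.
Limit = 1.

Final answer: 1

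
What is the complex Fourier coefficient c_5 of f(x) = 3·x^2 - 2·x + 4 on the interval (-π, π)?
Compute the real Fourier coefficients first: a_5 = -12/25, b_5 = -4/5.
Then c_5 = (a_5 − i·b_5)/2 = -6/25 + 2·i/5.

Final answer: -6/25 + 2·i/5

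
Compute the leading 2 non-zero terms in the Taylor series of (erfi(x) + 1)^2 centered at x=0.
4·x/√(π) + 1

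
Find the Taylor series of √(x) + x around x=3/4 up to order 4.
3/4 + √(3)/2 + (√(3)/3 + 1)·(x - 3/4) - √(3)·(x - 3/4)^2/9 + 2·√(3)·(x - 3/4)^3/27 - 5·√(3)·(x - 3/4)^4/81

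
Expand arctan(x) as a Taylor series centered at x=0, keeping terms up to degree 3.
-x^3/3 + x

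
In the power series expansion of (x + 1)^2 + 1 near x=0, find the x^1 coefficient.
Expand to order 1: (x + 1)^2 + 1 = 2·x + 2 + O(x^2).
The coefficient of x^1 is 2.

Final answer: 2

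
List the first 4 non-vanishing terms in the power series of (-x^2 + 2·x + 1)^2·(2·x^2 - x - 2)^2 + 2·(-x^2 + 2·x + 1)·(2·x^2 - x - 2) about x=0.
-42·x^4 - 30·x^3 + 21·x^2 + 10·x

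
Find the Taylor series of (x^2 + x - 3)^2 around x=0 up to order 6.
x^4 + 2·x^3 - 5·x^2 - 6·x + 9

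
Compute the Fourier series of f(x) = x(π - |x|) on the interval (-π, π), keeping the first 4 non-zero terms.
8·sin(x)/π + 8·sin(3·x)/(27·π) + 8·sin(5·x)/(125·π) + 8·sin(7·x)/(343·π)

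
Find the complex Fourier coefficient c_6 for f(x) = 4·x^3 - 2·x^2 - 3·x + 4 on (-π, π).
Compute the real Fourier coefficients first: a_6 = -2/9, b_6 = 11/9 - 4·π^2/3.
Then c_6 = (a_6 − i·b_6)/2 = -1/9 - 11·i/18 + 2·i·π^2/3.

Final answer: -1/9 - 11·i/18 + 2·i·π^2/3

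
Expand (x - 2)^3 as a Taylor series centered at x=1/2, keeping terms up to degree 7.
-27/8 + 27·(x - 1/2)/4 - 9·(x - 1/2)^2/2 + (x - 1/2)^3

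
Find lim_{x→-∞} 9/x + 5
Evaluate the dominant behaviour as x → -∞; each term tends to a finite value or vanishes.
Limit = 5.

Final answer: 5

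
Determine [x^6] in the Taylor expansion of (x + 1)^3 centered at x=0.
Expand to order 6: (x + 1)^3 = x^3 + 3·x^2 + 3·x + 1 + O(x^7).
The coefficient of x^6 is 0.

Final answer: 0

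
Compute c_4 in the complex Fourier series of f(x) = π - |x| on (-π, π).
Compute the real Fourier coefficients first: a_4 = 0, b_4 = 0.
Then c_4 = (a_4 − i·b_4)/2 = 0.

Final answer: 0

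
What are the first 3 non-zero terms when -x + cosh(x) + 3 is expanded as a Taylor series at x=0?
x^2/2 - x + 4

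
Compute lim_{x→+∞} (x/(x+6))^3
As x → +∞: x/(x+6) = 1/(1 + 6/x) → 1, and the 3rd power of a limit-1 base also → 1.
Limit = 1.

Final answer: 1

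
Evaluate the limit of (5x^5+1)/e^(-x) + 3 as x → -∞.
The quotient is an ∞/∞ indeterminate form as x → -∞.
Compare growth rates of the dominant terms (exponentials ≫ polynomials ≫ logarithms), or apply L'Hôpital's rule; the quotient → 0.
Adding the constant: 0 + 3 = 3. Limit = 3.

Final answer: 3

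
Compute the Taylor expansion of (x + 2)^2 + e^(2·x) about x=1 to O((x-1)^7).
e^(2) + 9 + (6 + 2·e^(2))·(x - 1) + (1 + 2·e^(2))·(x - 1)^2 + 4·e^(2)·(x - 1)^3/3 + 2·e^(2)·(x - 1)^4/3 + 4·e^(2)·(x - 1)^5/15 + 4·e^(2)·(x - 1)^6/45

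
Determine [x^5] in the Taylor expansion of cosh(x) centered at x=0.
Expand to order 5: cosh(x) = x^4/24 + x^2/2 + 1 + O(x^6).
The coefficient of x^5 is 0.

Final answer: 0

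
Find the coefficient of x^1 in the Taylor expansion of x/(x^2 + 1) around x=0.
Expand to order 1: x/(x^2 + 1) = x + O(x^2).
The coefficient of x^1 is 1.

Final answer: 1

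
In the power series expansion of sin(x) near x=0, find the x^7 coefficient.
Expand to order 7: sin(x) = -x^7/5040 + x^5/120 - x^3/6 + x + O(x^8).
The coefficient of x^7 is -1/5040.

Final answer: -1/5040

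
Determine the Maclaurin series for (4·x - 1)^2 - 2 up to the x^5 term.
16·x^2 - 8·x - 1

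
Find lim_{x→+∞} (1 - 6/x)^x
As x → +∞: this is the defining limit (1 - 6/x)^x → e^(-6).
Limit = e^(-6).

Final answer: e^(-6)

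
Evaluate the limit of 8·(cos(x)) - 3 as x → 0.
Direct substitution at x = 0 gives 5.

Final answer: 5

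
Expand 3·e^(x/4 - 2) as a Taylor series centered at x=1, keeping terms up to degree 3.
3·e^(-7/4) + 3·e^(-7/4)·(x - 1)/4 + 3·e^(-7/4)·(x - 1)^2/32 + e^(-7/4)·(x - 1)^3/128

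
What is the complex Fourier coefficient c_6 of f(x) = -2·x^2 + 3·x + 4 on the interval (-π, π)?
Compute the real Fourier coefficients first: a_6 = -2/9, b_6 = -1.
Then c_6 = (a_6 − i·b_6)/2 = -1/9 + i/2.

Final answer: -1/9 + i/2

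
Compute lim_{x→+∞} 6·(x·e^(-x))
Evaluate the dominant behaviour as x → +∞; each term tends to a finite value or vanishes.
Limit = 0.

Final answer: 0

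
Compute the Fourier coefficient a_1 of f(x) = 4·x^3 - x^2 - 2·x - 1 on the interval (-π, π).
a_1 = (1/π) ∫_{-π}^{π} f(x)·cos(1x) dx.
Evaluate the integral (use parity and integration by parts as needed): a_1 = 4.

Final answer: 4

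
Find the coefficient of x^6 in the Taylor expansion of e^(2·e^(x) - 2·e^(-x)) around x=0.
Expand to order 6: e^(2·e^(x) - 2·e^(-x)) = 592·x^6/45 + 139·x^5/10 + 40·x^4/3 + 34·x^3/3 + 8·x^2 + 4·x + 1 + O(x^7).
The coefficient of x^6 is 592/45.

Final answer: 592/45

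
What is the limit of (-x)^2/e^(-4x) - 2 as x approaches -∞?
The quotient is an ∞/∞ indeterminate form as x → -∞.
Compare growth rates of the dominant terms (exponentials ≫ polynomials ≫ logarithms), or apply L'Hôpital's rule; the quotient → 0.
Adding the constant: 0 - 2 = -2. Limit = -2.

Final answer: -2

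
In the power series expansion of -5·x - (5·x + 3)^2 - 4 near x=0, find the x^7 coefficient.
Expand to order 7: -5·x - (5·x + 3)^2 - 4 = -25·x^2 - 35·x - 13 + O(x^8).
The coefficient of x^7 is 0.

Final answer: 0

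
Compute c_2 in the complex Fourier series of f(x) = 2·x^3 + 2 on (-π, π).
Compute the real Fourier coefficients first: a_2 = 0, b_2 = 3 - 2·π^2.
Then c_2 = (a_2 − i·b_2)/2 = -3·i/2 + i·π^2.

Final answer: -3·i/2 + i·π^2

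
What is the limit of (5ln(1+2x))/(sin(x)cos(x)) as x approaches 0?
Both numerator and denominator → 0 as x → 0; this is a 0/0 indeterminate form.
Expand each to leading order near x = 0: numerator ~ 10·x, denominator ~ x.
The limit of the ratio is 10.

Final answer: 10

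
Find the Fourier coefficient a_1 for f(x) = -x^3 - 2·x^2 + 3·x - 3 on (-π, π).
a_1 = (1/π) ∫_{-π}^{π} f(x)·cos(1x) dx.
Evaluate the integral (use parity and integration by parts as needed): a_1 = 8.

Final answer: 8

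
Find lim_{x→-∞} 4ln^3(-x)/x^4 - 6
The quotient is an ∞/∞ indeterminate form as x → -∞.
Compare growth rates of the dominant terms (exponentials ≫ polynomials ≫ logarithms), or apply L'Hôpital's rule; the quotient → 0.
Adding the constant: 0 - 6 = -6. Limit = -6.

Final answer: -6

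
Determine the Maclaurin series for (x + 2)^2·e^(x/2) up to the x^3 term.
13·x^3/12 + 7·x^2/2 + 6·x + 4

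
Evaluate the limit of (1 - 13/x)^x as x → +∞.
As x → +∞: this is the defining limit (1 - 13/x)^x → e^(-13).
Limit = e^(-13).

Final answer: e^(-13)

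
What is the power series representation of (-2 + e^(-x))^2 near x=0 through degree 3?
-2·x^3/3 + 2·x + 1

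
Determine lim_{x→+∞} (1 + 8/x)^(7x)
As x → +∞: write (1 + 8/x)^(7x) = ((1 + 8/x)^x)^7 → (e^8)^7 = e^56.
Limit = e^(56).

Final answer: e^(56)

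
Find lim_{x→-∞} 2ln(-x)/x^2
This is an ∞/∞ indeterminate form as x → -∞.
Compare growth rates of the dominant terms (exponentials ≫ polynomials ≫ logarithms), or apply L'Hôpital's rule; the quotient → 0.
Limit = 0.

Final answer: 0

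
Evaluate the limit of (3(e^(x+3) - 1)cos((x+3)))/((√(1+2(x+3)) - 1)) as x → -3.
Both numerator and denominator → 0 as x → -3; this is a 0/0 indeterminate form.
Expand each to leading order near x = -3: numerator ~ 3·(x + 3), denominator ~ (x + 3).
The limit of the ratio is 3.

Final answer: 3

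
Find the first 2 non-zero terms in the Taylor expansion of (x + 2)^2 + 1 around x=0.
4·x + 5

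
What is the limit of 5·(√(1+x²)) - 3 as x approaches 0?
Direct substitution at x = 0 gives 2.

Final answer: 2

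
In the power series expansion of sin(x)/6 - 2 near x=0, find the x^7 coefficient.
Expand to order 7: sin(x)/6 - 2 = -x^7/30240 + x^5/720 - x^3/36 + x/6 - 2 + O(x^8).
The coefficient of x^7 is -1/30240.

Final answer: -1/30240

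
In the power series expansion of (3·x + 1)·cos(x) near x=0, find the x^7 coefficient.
Expand to order 7: (3·x + 1)·cos(x) = -x^7/240 - x^6/720 + x^5/8 + x^4/24 - 3·x^3/2 - x^2/2 + 3·x + 1 + O(x^8).
The coefficient of x^7 is -1/240.

Final answer: -1/240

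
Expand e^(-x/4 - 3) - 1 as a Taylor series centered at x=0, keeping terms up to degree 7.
-x^7·e^(-3)/82575360 + x^6·e^(-3)/2949120 - x^5·e^(-3)/122880 + x^4·e^(-3)/6144 - x^3·e^(-3)/384 + x^2·e^(-3)/32 - x·e^(-3)/4 - 1 + e^(-3)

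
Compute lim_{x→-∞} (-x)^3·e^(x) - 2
The product is a 0·∞ indeterminate form at x → -∞.
Rewrite the product as (-x)^3 / e^(-x) (an ∞/∞ form) and apply L'Hôpital, or use the standard hierarchy e^(|x|) ≫ |(-x)^3| as x → -∞.
The indeterminate product → 0, so the limit = -2.

Final answer: -2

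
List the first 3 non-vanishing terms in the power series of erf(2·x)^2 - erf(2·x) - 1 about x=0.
16·x^2/π - 4·x/√(π) - 1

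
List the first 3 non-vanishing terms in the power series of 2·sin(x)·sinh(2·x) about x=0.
11·x^6/90 + 2·x^4 + 4·x^2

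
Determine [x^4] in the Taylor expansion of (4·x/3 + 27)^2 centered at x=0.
Expand to order 4: (4·x/3 + 27)^2 = 16·x^2/9 + 72·x + 729 + O(x^5).
The coefficient of x^4 is 0.

Final answer: 0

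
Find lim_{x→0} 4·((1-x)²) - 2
Direct substitution at x = 0 gives 2.

Final answer: 2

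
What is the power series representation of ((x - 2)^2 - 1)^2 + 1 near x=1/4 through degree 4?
1345/256 - 231·(x - 1/4)/16 + 131·(x - 1/4)^2/8 - 7·(x - 1/4)^3 + (x - 1/4)^4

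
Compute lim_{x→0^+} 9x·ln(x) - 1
The product is a 0·∞ indeterminate form at x → 0⁺.
Rewrite the product as 9·ln(x) / x^(-1) and apply L'Hôpital, or use the standard hierarchy x^(-1) ≫ |ln x| as x → 0⁺.
The indeterminate product → 0, so the limit = -1.

Final answer: -1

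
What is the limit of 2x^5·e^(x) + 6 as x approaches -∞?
The product is a 0·∞ indeterminate form at x → -∞.
Rewrite the product as 2x^5 / e^(-x) (an ∞/∞ form) and apply L'Hôpital, or use the standard hierarchy e^(|x|) ≫ |x^5| as x → -∞.
The indeterminate product → 0, so the limit = 6.

Final answer: 6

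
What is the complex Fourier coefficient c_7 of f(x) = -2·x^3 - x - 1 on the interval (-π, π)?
Compute the real Fourier coefficients first: a_7 = 0, b_7 = -4·π^2/7 - 74/343.
Then c_7 = (a_7 − i·b_7)/2 = 37·i/343 + 2·i·π^2/7.

Final answer: 37·i/343 + 2·i·π^2/7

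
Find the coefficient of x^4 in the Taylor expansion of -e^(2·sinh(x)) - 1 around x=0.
Expand to order 4: -e^(2·sinh(x)) - 1 = -4·x^4/3 - 5·x^3/3 - 2·x^2 - 2·x - 2 + O(x^5).
The coefficient of x^4 is -4/3.

Final answer: -4/3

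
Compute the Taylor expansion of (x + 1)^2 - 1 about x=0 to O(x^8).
x^2 + 2·x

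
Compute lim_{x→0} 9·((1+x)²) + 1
Direct substitution at x = 0 gives 10.

Final answer: 10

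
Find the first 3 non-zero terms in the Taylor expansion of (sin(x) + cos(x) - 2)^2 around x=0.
2·x^2 - 2·x + 1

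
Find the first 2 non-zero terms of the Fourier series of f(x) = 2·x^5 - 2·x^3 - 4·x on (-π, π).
(-84·π^2 + 4·π^4 + 496)·sin(x) + (-2·π^4 - 14 + 12·π^2)·sin(2·x)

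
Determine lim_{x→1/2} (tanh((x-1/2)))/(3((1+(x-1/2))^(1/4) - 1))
Both numerator and denominator → 0 as x → 1/2; this is a 0/0 indeterminate form.
Expand each to leading order near x = 1/2: numerator ~ (x - 1/2), denominator ~ 3·(x - 1/2)/4.
The limit of the ratio is 4/3.

Final answer: 4/3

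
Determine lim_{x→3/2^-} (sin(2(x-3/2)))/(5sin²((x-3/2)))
Both numerator and denominator → 0 as x → 3/2^-; this is a 0/0 indeterminate form.
Expand each to leading order near x = 3/2: numerator ~ 2·(x - 3/2), denominator ~ 5·(x - 3/2)^2.
The limit of the ratio is -∞.

Final answer: -∞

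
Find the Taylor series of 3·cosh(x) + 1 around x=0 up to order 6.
x^6/240 + x^4/8 + 3·x^2/2 + 4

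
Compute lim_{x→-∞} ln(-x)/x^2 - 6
The quotient is an ∞/∞ indeterminate form as x → -∞.
Compare growth rates of the dominant terms (exponentials ≫ polynomials ≫ logarithms), or apply L'Hôpital's rule; the quotient → 0.
Adding the constant: 0 - 6 = -6. Limit = -6.

Final answer: -6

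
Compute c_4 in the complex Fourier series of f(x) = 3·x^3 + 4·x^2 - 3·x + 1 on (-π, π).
Compute the real Fourier coefficients first: a_4 = 1, b_4 = 33/16 - 3·π^2/2.
Then c_4 = (a_4 − i·b_4)/2 = 1/2 - 33·i/32 + 3·i·π^2/4.

Final answer: 1/2 - 33·i/32 + 3·i·π^2/4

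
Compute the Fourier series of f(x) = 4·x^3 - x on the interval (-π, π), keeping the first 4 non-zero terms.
(-50 + 8·π^2)·sin(x) + (7 - 4·π^2)·sin(2·x) + (-22/9 + 8·π^2/3)·sin(3·x) + (5/4 - 2·π^2)·sin(4·x)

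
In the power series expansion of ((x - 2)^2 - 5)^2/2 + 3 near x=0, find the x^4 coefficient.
Expand to order 4: ((x - 2)^2 - 5)^2/2 + 3 = x^4/2 - 4·x^3 + 7·x^2 + 4·x + 7/2 + O(x^5).
The coefficient of x^4 is 1/2.

Final answer: 1/2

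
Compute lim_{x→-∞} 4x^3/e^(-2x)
This is an ∞/∞ indeterminate form as x → -∞.
Compare growth rates of the dominant terms (exponentials ≫ polynomials ≫ logarithms), or apply L'Hôpital's rule; the quotient → 0.
Limit = 0.

Final answer: 0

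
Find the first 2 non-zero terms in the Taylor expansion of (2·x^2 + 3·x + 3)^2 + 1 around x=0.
18·x + 10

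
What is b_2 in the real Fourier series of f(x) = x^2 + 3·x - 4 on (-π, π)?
b_2 = (1/π) ∫_{-π}^{π} f(x)·sin(2x) dx.
Evaluate the integral (use parity and integration by parts as needed): b_2 = -3.

Final answer: -3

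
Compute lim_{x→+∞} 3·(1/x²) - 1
Evaluate the dominant behaviour as x → +∞; each term tends to a finite value or vanishes.
Limit = -1.

Final answer: -1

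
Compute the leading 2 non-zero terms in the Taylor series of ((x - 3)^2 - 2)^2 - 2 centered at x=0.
47 - 84·x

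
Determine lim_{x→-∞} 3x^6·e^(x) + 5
The product is a 0·∞ indeterminate form at x → -∞.
Rewrite the product as 3x^6 / e^(-x) (an ∞/∞ form) and apply L'Hôpital, or use the standard hierarchy e^(|x|) ≫ |x^6| as x → -∞.
The indeterminate product → 0, so the limit = 5.

Final answer: 5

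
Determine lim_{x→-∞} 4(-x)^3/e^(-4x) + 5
The quotient is an ∞/∞ indeterminate form as x → -∞.
Compare growth rates of the dominant terms (exponentials ≫ polynomials ≫ logarithms), or apply L'Hôpital's rule; the quotient → 0.
Adding the constant: 0 + 5 = 5. Limit = 5.

Final answer: 5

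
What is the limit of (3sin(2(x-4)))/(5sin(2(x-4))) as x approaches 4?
Both numerator and denominator → 0 as x → 4; this is a 0/0 indeterminate form.
Expand each to leading order near x = 4: numerator ~ 6·(x - 4), denominator ~ 10·(x - 4).
The limit of the ratio is 3/5.

Final answer: 3/5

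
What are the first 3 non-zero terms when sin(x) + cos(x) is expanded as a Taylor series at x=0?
-x^2/2 + x + 1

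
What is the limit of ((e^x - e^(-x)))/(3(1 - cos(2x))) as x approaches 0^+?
Both numerator and denominator → 0 as x → 0^+; this is a 0/0 indeterminate form.
Expand each to leading order near x = 0: numerator ~ 2·x, denominator ~ 6·x^2.
The limit of the ratio is ∞.

Final answer: ∞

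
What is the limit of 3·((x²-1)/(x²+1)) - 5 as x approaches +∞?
Evaluate the dominant behaviour as x → +∞; each term tends to a finite value or vanishes.
Limit = -2.

Final answer: -2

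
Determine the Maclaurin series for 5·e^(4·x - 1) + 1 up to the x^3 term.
160·x^3·e^(-1)/3 + 40·x^2·e^(-1) + 20·x·e^(-1) + 1 + 5·e^(-1)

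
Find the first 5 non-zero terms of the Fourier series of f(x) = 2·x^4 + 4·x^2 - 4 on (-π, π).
(80 - 16·π^2)·cos(x) + (-2 + 4·π^2)·cos(2·x) + (-16·π^2/9 - 16/27)·cos(3·x) + (5/8 + π^2)·cos(4·x) - 4 + 4·π^2/3 + 2·π^4/5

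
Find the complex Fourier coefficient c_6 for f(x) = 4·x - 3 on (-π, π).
Compute the real Fourier coefficients first: a_6 = 0, b_6 = -4/3.
Then c_6 = (a_6 − i·b_6)/2 = 2·i/3.

Final answer: 2·i/3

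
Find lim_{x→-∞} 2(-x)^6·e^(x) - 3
The product is a 0·∞ indeterminate form at x → -∞.
Rewrite the product as 2(-x)^6 / e^(-x) (an ∞/∞ form) and apply L'Hôpital, or use the standard hierarchy e^(|x|) ≫ |(-x)^6| as x → -∞.
The indeterminate product → 0, so the limit = -3.

Final answer: -3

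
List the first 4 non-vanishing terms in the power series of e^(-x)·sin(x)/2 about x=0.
-x^5/60 + x^3/6 - x^2/2 + x/2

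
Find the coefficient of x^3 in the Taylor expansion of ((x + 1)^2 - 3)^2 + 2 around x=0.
Expand to order 3: ((x + 1)^2 - 3)^2 + 2 = 4·x^3 - 8·x + 6 + O(x^4).
The coefficient of x^3 is 4.

Final answer: 4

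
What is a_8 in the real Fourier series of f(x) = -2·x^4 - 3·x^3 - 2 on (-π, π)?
a_8 = (1/π) ∫_{-π}^{π} f(x)·cos(8x) dx.
Evaluate the integral (use parity and integration by parts as needed): a_8 = 3/128 - π^2/4.

Final answer: 3/128 - π^2/4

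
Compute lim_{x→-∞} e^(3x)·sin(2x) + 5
Evaluate the dominant behaviour as x → -∞; each term tends to a finite value or vanishes.
Limit = 5.

Final answer: 5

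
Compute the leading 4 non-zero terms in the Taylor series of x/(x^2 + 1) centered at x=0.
-x^7 + x^5 - x^3 + x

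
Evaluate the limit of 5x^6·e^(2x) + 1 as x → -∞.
The product is a 0·∞ indeterminate form at x → -∞.
Rewrite the product as 5x^6 / e^(-2x) (an ∞/∞ form) and apply L'Hôpital, or use the standard hierarchy e^(2|x|) ≫ |x^6| as x → -∞.
The indeterminate product → 0, so the limit = 1.

Final answer: 1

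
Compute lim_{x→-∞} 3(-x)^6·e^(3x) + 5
The product is a 0·∞ indeterminate form at x → -∞.
Rewrite the product as 3(-x)^6 / e^(-3x) (an ∞/∞ form) and apply L'Hôpital, or use the standard hierarchy e^(3|x|) ≫ |(-x)^6| as x → -∞.
The indeterminate product → 0, so the limit = 5.

Final answer: 5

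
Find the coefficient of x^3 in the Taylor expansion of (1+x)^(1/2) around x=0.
Expand to order 3: (1+x)^(1/2) = x^3/16 - x^2/8 + x/2 + 1 + O(x^4).
The coefficient of x^3 is 1/16.

Final answer: 1/16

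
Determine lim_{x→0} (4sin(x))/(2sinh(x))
Both numerator and denominator → 0 as x → 0; this is a 0/0 indeterminate form.
Expand each to leading order near x = 0: numerator ~ 4·x, denominator ~ 2·x.
The limit of the ratio is 2.

Final answer: 2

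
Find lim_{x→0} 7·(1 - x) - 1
Direct substitution at x = 0 gives 6.

Final answer: 6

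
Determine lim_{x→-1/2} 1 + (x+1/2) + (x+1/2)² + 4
Direct substitution at x = -1/2 gives 5.

Final answer: 5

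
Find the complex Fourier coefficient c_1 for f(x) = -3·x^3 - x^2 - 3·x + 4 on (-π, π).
Compute the real Fourier coefficients first: a_1 = 4, b_1 = 30 - 6·π^2.
Then c_1 = (a_1 − i·b_1)/2 = 2 - 15·i + 3·i·π^2.

Final answer: 2 - 15·i + 3·i·π^2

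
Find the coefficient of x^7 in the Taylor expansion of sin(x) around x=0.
Expand to order 7: sin(x) = -x^7/5040 + x^5/120 - x^3/6 + x + O(x^8).
The coefficient of x^7 is -1/5040.

Final answer: -1/5040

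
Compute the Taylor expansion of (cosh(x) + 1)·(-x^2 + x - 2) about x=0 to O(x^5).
-7·x^4/12 + x^3/2 - 3·x^2 + 2·x - 4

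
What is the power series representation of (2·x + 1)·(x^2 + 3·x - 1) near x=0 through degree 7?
2·x^3 + 7·x^2 + x - 1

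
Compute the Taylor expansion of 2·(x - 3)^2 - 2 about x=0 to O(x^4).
2·x^2 - 12·x + 16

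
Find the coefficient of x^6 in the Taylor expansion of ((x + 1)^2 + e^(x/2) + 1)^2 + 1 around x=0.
Expand to order 6: ((x + 1)^2 + e^(x/2) + 1)^2 + 1 = 89·x^6/11520 + 59·x^5/960 + 133·x^4/96 + 23·x^3/4 + 13·x^2 + 15·x + 10 + O(x^7).
The coefficient of x^6 is 89/11520.

Final answer: 89/11520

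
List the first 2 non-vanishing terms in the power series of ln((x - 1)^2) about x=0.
-x^2 - 2·x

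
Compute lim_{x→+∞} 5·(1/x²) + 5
Evaluate the dominant behaviour as x → +∞; each term tends to a finite value or vanishes.
Limit = 5.

Final answer: 5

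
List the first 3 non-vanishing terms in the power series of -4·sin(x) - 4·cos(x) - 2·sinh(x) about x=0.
2·x^2 - 6·x - 4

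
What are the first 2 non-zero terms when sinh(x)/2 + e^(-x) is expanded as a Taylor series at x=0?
1 - x/2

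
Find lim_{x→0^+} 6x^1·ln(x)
This is a 0·∞ indeterminate form at x → 0⁺.
Rewrite the product as 6·ln(x) / x^(-1) and apply L'Hôpital, or use the standard hierarchy x^(-1) ≫ |ln x| as x → 0⁺.
The indeterminate product → 0, so the limit = 0.

Final answer: 0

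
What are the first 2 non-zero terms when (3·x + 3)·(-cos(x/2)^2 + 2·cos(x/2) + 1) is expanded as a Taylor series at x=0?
6·x + 6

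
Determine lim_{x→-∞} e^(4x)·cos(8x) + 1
Evaluate the dominant behaviour as x → -∞; each term tends to a finite value or vanishes.
Limit = 1.

Final answer: 1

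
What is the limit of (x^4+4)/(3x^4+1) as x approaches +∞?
This is an ∞/∞ indeterminate form as x → +∞.
Divide numerator and denominator by x^4 and let the lower-order terms vanish; the leading terms give 1/3.
Limit = 1/3.

Final answer: 1/3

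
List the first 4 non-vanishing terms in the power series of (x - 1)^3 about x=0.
x^3 - 3·x^2 + 3·x - 1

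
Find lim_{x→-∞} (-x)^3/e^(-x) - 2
The quotient is an ∞/∞ indeterminate form as x → -∞.
Compare growth rates of the dominant terms (exponentials ≫ polynomials ≫ logarithms), or apply L'Hôpital's rule; the quotient → 0.
Adding the constant: 0 - 2 = -2. Limit = -2.

Final answer: -2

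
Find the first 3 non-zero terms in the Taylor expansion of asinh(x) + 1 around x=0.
-x^3/6 + x + 1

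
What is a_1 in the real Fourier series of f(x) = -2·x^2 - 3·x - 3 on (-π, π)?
a_1 = (1/π) ∫_{-π}^{π} f(x)·cos(1x) dx.
Evaluate the integral (use parity and integration by parts as needed): a_1 = 8.

Final answer: 8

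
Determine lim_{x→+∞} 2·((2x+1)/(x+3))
Evaluate the dominant behaviour as x → +∞; each term tends to a finite value or vanishes.
Limit = 4.

Final answer: 4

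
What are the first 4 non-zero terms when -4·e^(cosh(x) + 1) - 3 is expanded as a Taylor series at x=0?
-31·x^6·e^(2)/180 - 2·x^4·e^(2)/3 - 2·x^2·e^(2) - 4·e^(2) - 3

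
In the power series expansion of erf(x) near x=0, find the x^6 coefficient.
Expand to order 6: erf(x) = x^5/(5·√(π)) - 2·x^3/(3·√(π)) + 2·x/√(π) + O(x^7).
The coefficient of x^6 is 0.

Final answer: 0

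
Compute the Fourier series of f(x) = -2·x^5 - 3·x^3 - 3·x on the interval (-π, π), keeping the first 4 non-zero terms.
(-450 - 4·π^4 + 74·π^2)·sin(x) + (-7·π^2 + 27/2 + 2·π^4)·sin(2·x) + (-4·π^4/3 - 214/81 + 26·π^2/27)·sin(3·x) + (45/32 + π^2/4 + π^4)·sin(4·x)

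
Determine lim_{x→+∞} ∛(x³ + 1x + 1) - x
This is an ∞ − ∞ indeterminate form.
Multiply by (A² + AB + B²)/(A² + AB + B²) where A = ∛(x³+1x + 1), B = x to use A³ − B³ = (A−B)(A²+AB+B²); the x³ terms cancel, leaving (1x + 1)/(A²+AB+B²) with denominator ~ 3x², so the limit is 0.
Limit = 0.

Final answer: 0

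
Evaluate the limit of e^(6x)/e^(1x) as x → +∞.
This is an ∞/∞ indeterminate form as x → +∞.
Rewrite e^(6x)/e^(1x) = e^((6−1)x) = e^(5x); the exponent coefficient is 5 > 0 so e^(5x) → ∞.
Limit = ∞.

Final answer: ∞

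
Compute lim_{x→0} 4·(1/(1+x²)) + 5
Direct substitution at x = 0 gives 9.

Final answer: 9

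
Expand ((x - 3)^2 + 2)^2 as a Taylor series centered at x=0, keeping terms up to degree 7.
x^4 - 12·x^3 + 58·x^2 - 132·x + 121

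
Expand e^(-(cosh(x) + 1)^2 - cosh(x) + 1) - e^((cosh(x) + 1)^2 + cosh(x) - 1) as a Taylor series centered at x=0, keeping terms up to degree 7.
x^6·(-547·e^(4)/144 - 217·e^(-4)/144) + x^4·(-43·e^(4)/12 + 8·e^(-4)/3) + x^2·(-5·e^(4)/2 - 5·e^(-4)/2) - e^(4) + e^(-4)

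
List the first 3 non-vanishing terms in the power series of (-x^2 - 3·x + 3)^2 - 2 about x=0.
3·x^2 - 18·x + 7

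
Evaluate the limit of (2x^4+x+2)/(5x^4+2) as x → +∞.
This is an ∞/∞ indeterminate form as x → +∞.
Divide numerator and denominator by x^4 and let the lower-order terms vanish; the leading terms give 2/5.
Limit = 2/5.

Final answer: 2/5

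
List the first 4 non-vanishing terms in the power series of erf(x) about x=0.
-x^7/(21·√(π)) + x^5/(5·√(π)) - 2·x^3/(3·√(π)) + 2·x/√(π)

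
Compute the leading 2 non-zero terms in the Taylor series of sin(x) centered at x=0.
-x^3/6 + x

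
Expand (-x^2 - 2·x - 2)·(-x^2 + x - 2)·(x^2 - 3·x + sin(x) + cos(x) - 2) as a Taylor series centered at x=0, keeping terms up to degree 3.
-14·x^3/3 - 4·x^2 - 10·x - 4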